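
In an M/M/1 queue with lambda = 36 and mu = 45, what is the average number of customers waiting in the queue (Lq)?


rho = 36/45; Lq = rho^2/(1-rho) = 3.2

3.2


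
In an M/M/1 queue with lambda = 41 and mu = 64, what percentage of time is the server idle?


Idle fraction = (1 - rho) * 100 = (1 - 41/64) * 100 = 35.9%

35.9%


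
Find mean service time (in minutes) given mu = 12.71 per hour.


Mean service time = 60/mu = 60/12.71 = 4.72 minutes

4.72 minutes


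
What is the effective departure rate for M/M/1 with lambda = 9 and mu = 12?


For a stable queue (lambda < mu), throughput = lambda = 9 per hour

9 per hour


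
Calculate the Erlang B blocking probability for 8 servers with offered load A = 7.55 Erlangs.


B(N,A) = (A^N/N!) / sum(A^k/k!, k=0..N) with N=8, A=7.55 = 0.2103

0.2103


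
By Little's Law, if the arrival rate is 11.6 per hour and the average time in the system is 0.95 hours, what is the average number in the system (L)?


L = lambda * W = 11.6 * 0.95 = 11.02

11.02


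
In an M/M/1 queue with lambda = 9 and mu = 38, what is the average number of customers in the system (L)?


rho = 9/38; L = rho/(1-rho) = 0.31

0.31


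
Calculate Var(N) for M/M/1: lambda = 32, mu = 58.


rho = 32/58; Var(N) = rho/(1-rho)^2 = 2.75

2.75


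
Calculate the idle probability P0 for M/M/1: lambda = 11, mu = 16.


P0 = 1 - rho = 1 - 11/16 = 0.3125

0.3125


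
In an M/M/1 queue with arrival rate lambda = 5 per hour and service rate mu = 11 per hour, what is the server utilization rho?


rho = lambda/mu = 5/11 = 0.4545

0.4545


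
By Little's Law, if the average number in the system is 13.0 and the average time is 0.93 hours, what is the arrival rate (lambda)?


lambda = L / W = 13.0 / 0.93 = 13.98 per hour

13.98 per hour


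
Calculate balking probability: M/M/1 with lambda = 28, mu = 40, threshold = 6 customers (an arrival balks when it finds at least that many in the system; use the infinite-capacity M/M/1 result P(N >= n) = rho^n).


P(N >= 6) = rho^6 = (28/40)^6 = 0.1176

0.1176


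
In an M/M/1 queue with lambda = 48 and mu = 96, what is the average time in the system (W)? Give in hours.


W = 1/(mu - lambda) = 1/(96 - 48) = 0.0208 hours

0.0208 hours


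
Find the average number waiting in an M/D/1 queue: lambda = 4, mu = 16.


M/D/1: Lq = rho^2 / (2*(1-rho)) where rho = 4/16; Lq = 0.04

0.04


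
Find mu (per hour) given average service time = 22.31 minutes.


mu = 60 / avg_service_time = 60 / 22.31 = 2.69 per hour

2.69 per hour


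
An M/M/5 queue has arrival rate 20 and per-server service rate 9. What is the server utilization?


rho = lambda/(c*mu) = 20/(5*9) = 0.4444

0.4444


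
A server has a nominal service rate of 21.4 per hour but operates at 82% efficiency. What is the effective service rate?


Effective rate = mu * efficiency = 21.4 * 0.82 = 17.55 per hour

17.55 per hour


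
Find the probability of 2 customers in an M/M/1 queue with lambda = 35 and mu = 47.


rho = 35/47; P(n) = (1-rho)*rho^n = (1-35/47)*(35/47)^2 = 0.1416

0.1416


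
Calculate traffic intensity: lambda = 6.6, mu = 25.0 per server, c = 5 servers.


rho = lambda / (c * mu) = 6.6 / (5 * 25.0) = 0.0528

0.0528


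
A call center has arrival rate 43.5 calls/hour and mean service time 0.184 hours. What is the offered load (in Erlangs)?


Offered load a = lambda * E[S] = 43.5 * 0.184 = 8.0 Erlangs

8.0 Erlangs


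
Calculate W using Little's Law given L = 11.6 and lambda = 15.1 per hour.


W = L / lambda = 11.6 / 15.1 = 0.7682 hours

0.7682 hours


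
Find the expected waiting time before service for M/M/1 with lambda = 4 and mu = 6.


rho = 4/6; Wq = rho/(mu - lambda) = 0.3333 hours

0.3333 hours


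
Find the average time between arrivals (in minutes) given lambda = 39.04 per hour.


Mean interarrival time = 60/lambda = 60/39.04 = 1.54 minutes

1.54 minutes


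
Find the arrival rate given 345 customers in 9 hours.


lambda = total arrivals / time = 345 / 9 = 38.33 per hour

38.33 per hour


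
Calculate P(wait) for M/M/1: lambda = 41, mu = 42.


P(wait) = rho = lambda/mu = 41/42 = 0.9762

0.9762


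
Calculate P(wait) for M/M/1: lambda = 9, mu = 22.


P(wait) = rho = lambda/mu = 9/22 = 0.4091

0.4091


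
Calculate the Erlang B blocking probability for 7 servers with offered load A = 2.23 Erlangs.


B(N,A) = (A^N/N!) / sum(A^k/k!, k=0..N) with N=7, A=2.23 = 0.0059

0.0059


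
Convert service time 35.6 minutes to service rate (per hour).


mu = 60 / avg_service_time = 60 / 35.6 = 1.69 per hour

1.69 per hour


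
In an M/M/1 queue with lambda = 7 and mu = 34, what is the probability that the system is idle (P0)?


P0 = 1 - rho = 1 - 7/34 = 0.7941

0.7941


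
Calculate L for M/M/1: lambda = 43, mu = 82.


rho = 43/82; L = rho/(1-rho) = 1.1

1.1


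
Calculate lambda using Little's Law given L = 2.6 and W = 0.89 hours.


lambda = L / W = 2.6 / 0.89 = 2.92 per hour

2.92 per hour


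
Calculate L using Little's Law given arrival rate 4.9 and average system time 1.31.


L = lambda * W = 4.9 * 1.31 = 6.42

6.42


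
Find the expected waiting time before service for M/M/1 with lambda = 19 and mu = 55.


rho = 19/55; Wq = rho/(mu - lambda) = 0.0096 hours

0.0096 hours


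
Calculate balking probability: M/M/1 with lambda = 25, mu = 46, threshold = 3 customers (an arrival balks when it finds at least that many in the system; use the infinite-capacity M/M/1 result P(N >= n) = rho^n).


P(N >= 3) = rho^3 = (25/46)^3 = 0.1605

0.1605


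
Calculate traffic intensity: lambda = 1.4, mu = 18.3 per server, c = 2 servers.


rho = lambda / (c * mu) = 1.4 / (2 * 18.3) = 0.0383

0.0383


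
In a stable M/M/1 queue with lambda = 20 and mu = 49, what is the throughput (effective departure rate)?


For a stable queue (lambda < mu), throughput = lambda = 20 per hour

20 per hour


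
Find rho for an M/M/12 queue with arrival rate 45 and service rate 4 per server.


rho = lambda/(c*mu) = 45/(12*4) = 0.9375

0.9375


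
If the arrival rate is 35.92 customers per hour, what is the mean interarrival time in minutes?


Mean interarrival time = 60/lambda = 60/35.92 = 1.67 minutes

1.67 minutes


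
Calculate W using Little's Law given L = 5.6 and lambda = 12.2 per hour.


W = L / lambda = 5.6 / 12.2 = 0.459 hours

0.459 hours


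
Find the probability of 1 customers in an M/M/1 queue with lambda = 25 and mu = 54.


rho = 25/54; P(n) = (1-rho)*rho^n = (1-25/54)*(25/54)^1 = 0.2486

0.2486


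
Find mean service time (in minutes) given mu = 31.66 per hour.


Mean service time = 60/mu = 60/31.66 = 1.9 minutes

1.9 minutes


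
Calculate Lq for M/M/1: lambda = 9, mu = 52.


rho = 9/52; Lq = rho^2/(1-rho) = 0.04

0.04


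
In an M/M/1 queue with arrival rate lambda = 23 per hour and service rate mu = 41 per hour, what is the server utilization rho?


rho = lambda/mu = 23/41 = 0.561

0.561


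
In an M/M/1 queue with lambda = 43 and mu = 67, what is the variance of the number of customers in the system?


rho = 43/67; Var(N) = rho/(1-rho)^2 = 5.0

5.0


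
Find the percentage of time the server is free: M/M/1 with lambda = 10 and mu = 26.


Idle fraction = (1 - rho) * 100 = (1 - 10/26) * 100 = 61.5%

61.5%


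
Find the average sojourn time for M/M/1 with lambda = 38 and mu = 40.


W = 1/(mu - lambda) = 1/(40 - 38) = 0.5 hours

0.5 hours


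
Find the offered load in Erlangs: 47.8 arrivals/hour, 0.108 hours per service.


Offered load a = lambda * E[S] = 47.8 * 0.108 = 5.16 Erlangs

5.16 Erlangs


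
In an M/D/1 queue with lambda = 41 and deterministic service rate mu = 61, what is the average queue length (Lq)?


M/D/1: Lq = rho^2 / (2*(1-rho)) where rho = 41/61; Lq = 0.69

0.69


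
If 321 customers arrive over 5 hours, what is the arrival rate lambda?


lambda = total arrivals / time = 321 / 5 = 64.2 per hour

64.2 per hour


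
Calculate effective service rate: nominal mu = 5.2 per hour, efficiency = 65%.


Effective rate = mu * efficiency = 5.2 * 0.65 = 3.38 per hour

3.38 per hour


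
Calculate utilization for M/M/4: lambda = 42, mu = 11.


rho = lambda/(c*mu) = 42/(4*11) = 0.9545

0.9545


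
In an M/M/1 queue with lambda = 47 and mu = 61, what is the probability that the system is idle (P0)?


P0 = 1 - rho = 1 - 47/61 = 0.2295

0.2295


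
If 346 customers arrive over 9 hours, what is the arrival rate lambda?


lambda = total arrivals / time = 346 / 9 = 38.44 per hour

38.44 per hour


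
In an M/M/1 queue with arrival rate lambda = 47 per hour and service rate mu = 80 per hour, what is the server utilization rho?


rho = lambda/mu = 47/80 = 0.5875

0.5875


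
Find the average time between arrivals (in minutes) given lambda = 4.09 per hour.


Mean interarrival time = 60/lambda = 60/4.09 = 14.67 minutes

14.67 minutes


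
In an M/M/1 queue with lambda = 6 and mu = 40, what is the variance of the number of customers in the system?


rho = 6/40; Var(N) = rho/(1-rho)^2 = 0.21

0.21


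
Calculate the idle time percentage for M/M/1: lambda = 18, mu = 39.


Idle fraction = (1 - rho) * 100 = (1 - 18/39) * 100 = 53.8%

53.8%


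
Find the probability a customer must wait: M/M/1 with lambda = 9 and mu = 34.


P(wait) = rho = lambda/mu = 9/34 = 0.2647

0.2647


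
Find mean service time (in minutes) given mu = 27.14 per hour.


Mean service time = 60/mu = 60/27.14 = 2.21 minutes

2.21 minutes


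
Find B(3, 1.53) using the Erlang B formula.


B(N,A) = (A^N/N!) / sum(A^k/k!, k=0..N) with N=3, A=1.53 = 0.1389

0.1389


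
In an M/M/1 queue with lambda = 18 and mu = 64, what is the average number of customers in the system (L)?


rho = 18/64; L = rho/(1-rho) = 0.39

0.39


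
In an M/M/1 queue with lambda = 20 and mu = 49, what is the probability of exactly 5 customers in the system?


rho = 20/49; P(n) = (1-rho)*rho^n = (1-20/49)*(20/49)^5 = 0.0067

0.0067


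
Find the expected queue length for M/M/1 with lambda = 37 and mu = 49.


rho = 37/49; Lq = rho^2/(1-rho) = 2.33

2.33


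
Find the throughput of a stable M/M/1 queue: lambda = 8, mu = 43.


For a stable queue (lambda < mu), throughput = lambda = 8 per hour

8 per hour


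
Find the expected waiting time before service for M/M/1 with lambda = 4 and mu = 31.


rho = 4/31; Wq = rho/(mu - lambda) = 0.0048 hours

0.0048 hours


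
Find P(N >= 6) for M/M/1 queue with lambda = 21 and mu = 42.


P(N >= 6) = rho^6 = (21/42)^6 = 0.0156

0.0156


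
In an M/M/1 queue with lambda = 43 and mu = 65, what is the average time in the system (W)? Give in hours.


W = 1/(mu - lambda) = 1/(65 - 43) = 0.0455 hours

0.0455 hours


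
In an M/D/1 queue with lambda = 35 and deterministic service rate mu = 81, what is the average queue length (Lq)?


M/D/1: Lq = rho^2 / (2*(1-rho)) where rho = 35/81; Lq = 0.16

0.16


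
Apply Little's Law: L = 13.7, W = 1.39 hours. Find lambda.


lambda = L / W = 13.7 / 1.39 = 9.86 per hour

9.86 per hour


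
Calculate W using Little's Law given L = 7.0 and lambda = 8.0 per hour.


W = L / lambda = 7.0 / 8.0 = 0.875 hours

0.875 hours


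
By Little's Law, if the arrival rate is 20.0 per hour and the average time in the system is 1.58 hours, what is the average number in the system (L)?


L = lambda * W = 20.0 * 1.58 = 31.6

31.6


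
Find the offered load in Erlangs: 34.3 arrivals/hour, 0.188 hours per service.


Offered load a = lambda * E[S] = 34.3 * 0.188 = 6.45 Erlangs

6.45 Erlangs


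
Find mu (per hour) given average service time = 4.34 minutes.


mu = 60 / avg_service_time = 60 / 4.34 = 13.82 per hour

13.82 per hour


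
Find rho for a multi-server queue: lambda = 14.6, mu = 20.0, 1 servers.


rho = lambda / (c * mu) = 14.6 / (1 * 20.0) = 0.73

0.73


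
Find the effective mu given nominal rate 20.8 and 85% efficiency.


Effective rate = mu * efficiency = 20.8 * 0.85 = 17.68 per hour

17.68 per hour


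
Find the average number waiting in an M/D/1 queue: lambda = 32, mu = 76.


M/D/1: Lq = rho^2 / (2*(1-rho)) where rho = 32/76; Lq = 0.15

0.15


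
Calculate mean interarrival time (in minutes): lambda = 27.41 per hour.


Mean interarrival time = 60/lambda = 60/27.41 = 2.19 minutes

2.19 minutes


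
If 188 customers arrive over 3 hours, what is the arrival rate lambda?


lambda = total arrivals / time = 188 / 3 = 62.67 per hour

62.67 per hour


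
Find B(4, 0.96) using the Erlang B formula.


B(N,A) = (A^N/N!) / sum(A^k/k!, k=0..N) with N=4, A=0.96 = 0.0136

0.0136


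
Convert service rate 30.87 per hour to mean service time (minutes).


Mean service time = 60/mu = 60/30.87 = 1.94 minutes

1.94 minutes


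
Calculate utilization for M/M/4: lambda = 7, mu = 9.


rho = lambda/(c*mu) = 7/(4*9) = 0.1944

0.1944


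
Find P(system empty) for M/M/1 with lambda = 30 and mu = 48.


P0 = 1 - rho = 1 - 30/48 = 0.375

0.375


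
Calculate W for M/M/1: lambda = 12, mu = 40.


W = 1/(mu - lambda) = 1/(40 - 12) = 0.0357 hours

0.0357 hours


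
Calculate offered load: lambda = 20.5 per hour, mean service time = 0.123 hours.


Offered load a = lambda * E[S] = 20.5 * 0.123 = 2.52 Erlangs

2.52 Erlangs


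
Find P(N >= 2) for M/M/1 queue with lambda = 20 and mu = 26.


P(N >= 2) = rho^2 = (20/26)^2 = 0.5917

0.5917


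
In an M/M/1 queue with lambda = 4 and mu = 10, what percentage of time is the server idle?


Idle fraction = (1 - rho) * 100 = (1 - 4/10) * 100 = 60.0%

60.0%


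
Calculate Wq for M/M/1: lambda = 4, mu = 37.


rho = 4/37; Wq = rho/(mu - lambda) = 0.0033 hours

0.0033 hours


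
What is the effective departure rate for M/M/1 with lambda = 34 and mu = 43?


For a stable queue (lambda < mu), throughput = lambda = 34 per hour

34 per hour


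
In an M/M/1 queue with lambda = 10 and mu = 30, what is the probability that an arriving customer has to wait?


P(wait) = rho = lambda/mu = 10/30 = 0.3333

0.3333


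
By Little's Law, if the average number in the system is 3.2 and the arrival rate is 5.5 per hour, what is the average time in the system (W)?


W = L / lambda = 3.2 / 5.5 = 0.5818 hours

0.5818 hours


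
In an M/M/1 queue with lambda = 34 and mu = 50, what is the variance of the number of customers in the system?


rho = 34/50; Var(N) = rho/(1-rho)^2 = 6.64

6.64


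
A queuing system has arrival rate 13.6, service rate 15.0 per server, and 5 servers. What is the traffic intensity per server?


rho = lambda / (c * mu) = 13.6 / (5 * 15.0) = 0.1813

0.1813


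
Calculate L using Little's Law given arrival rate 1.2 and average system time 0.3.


L = lambda * W = 1.2 * 0.3 = 0.36

0.36


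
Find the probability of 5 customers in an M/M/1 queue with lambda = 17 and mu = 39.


rho = 17/39; P(n) = (1-rho)*rho^n = (1-17/39)*(17/39)^5 = 0.0089

0.0089


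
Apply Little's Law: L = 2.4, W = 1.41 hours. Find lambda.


lambda = L / W = 2.4 / 1.41 = 1.7 per hour

1.7 per hour


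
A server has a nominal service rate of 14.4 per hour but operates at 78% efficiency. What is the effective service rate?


Effective rate = mu * efficiency = 14.4 * 0.78 = 11.23 per hour

11.23 per hour


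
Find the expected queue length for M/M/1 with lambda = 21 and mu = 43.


rho = 21/43; Lq = rho^2/(1-rho) = 0.47

0.47


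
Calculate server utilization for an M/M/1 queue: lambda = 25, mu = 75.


rho = lambda/mu = 25/75 = 0.3333

0.3333


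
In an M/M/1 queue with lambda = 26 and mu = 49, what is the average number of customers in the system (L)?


rho = 26/49; L = rho/(1-rho) = 1.13

1.13


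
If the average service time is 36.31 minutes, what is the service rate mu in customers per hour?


mu = 60 / avg_service_time = 60 / 36.31 = 1.65 per hour

1.65 per hour


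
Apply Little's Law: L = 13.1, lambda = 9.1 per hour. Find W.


W = L / lambda = 13.1 / 9.1 = 1.4396 hours

1.4396 hours


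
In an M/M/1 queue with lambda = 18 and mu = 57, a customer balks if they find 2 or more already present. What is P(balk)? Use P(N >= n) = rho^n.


P(N >= 2) = rho^2 = (18/57)^2 = 0.0997

0.0997


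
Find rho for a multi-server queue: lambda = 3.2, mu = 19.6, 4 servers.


rho = lambda / (c * mu) = 3.2 / (4 * 19.6) = 0.0408

0.0408


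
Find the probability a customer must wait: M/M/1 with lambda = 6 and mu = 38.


P(wait) = rho = lambda/mu = 6/38 = 0.1579

0.1579


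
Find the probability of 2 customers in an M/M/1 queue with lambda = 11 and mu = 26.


rho = 11/26; P(n) = (1-rho)*rho^n = (1-11/26)*(11/26)^2 = 0.1033

0.1033


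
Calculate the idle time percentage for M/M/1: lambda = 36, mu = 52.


Idle fraction = (1 - rho) * 100 = (1 - 36/52) * 100 = 30.8%

30.8%


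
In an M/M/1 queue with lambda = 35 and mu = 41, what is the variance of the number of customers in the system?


rho = 35/41; Var(N) = rho/(1-rho)^2 = 39.86

39.86


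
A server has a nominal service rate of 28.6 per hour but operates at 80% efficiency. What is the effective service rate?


Effective rate = mu * efficiency = 28.6 * 0.8 = 22.88 per hour

22.88 per hour


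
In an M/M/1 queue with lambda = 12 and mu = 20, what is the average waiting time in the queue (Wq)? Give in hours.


rho = 12/20; Wq = rho/(mu - lambda) = 0.075 hours

0.075 hours


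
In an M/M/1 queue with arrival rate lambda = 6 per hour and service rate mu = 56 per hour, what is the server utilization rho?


rho = lambda/mu = 6/56 = 0.1071

0.1071


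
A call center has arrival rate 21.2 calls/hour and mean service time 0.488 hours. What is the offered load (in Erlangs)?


Offered load a = lambda * E[S] = 21.2 * 0.488 = 10.35 Erlangs

10.35 Erlangs


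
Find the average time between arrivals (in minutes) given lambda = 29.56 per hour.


Mean interarrival time = 60/lambda = 60/29.56 = 2.03 minutes

2.03 minutes


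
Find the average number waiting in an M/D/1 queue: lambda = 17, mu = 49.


M/D/1: Lq = rho^2 / (2*(1-rho)) where rho = 17/49; Lq = 0.09

0.09


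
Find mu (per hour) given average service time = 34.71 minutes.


mu = 60 / avg_service_time = 60 / 34.71 = 1.73 per hour

1.73 per hour


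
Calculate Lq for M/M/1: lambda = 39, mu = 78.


rho = 39/78; Lq = rho^2/(1-rho) = 0.5

0.5


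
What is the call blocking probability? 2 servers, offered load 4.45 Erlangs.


B(N,A) = (A^N/N!) / sum(A^k/k!, k=0..N) with N=2, A=4.45 = 0.645

0.645


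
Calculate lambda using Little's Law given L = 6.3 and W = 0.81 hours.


lambda = L / W = 6.3 / 0.81 = 7.78 per hour

7.78 per hour


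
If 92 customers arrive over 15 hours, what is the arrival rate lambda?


lambda = total arrivals / time = 92 / 15 = 6.13 per hour

6.13 per hour


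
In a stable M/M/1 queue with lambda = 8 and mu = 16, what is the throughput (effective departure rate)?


For a stable queue (lambda < mu), throughput = lambda = 8 per hour

8 per hour


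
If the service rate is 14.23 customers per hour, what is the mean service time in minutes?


Mean service time = 60/mu = 60/14.23 = 4.22 minutes

4.22 minutes


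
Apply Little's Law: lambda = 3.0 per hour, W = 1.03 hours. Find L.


L = lambda * W = 3.0 * 1.03 = 3.09

3.09


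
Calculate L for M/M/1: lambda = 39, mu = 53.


rho = 39/53; L = rho/(1-rho) = 2.79

2.79


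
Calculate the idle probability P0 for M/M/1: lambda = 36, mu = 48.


P0 = 1 - rho = 1 - 36/48 = 0.25

0.25


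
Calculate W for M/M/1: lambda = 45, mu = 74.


W = 1/(mu - lambda) = 1/(74 - 45) = 0.0345 hours

0.0345 hours


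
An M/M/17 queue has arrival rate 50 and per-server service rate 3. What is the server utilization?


rho = lambda/(c*mu) = 50/(17*3) = 0.9804

0.9804


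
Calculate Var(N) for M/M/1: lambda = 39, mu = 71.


rho = 39/71; Var(N) = rho/(1-rho)^2 = 2.7

2.7


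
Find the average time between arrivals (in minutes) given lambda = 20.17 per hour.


Mean interarrival time = 60/lambda = 60/20.17 = 2.97 minutes

2.97 minutes


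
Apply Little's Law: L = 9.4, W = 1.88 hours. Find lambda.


lambda = L / W = 9.4 / 1.88 = 5.0 per hour

5.0 per hour


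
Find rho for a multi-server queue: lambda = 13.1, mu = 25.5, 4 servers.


rho = lambda / (c * mu) = 13.1 / (4 * 25.5) = 0.1284

0.1284


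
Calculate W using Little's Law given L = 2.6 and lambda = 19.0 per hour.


W = L / lambda = 2.6 / 19.0 = 0.1368 hours

0.1368 hours


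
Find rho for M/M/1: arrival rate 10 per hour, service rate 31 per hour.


rho = lambda/mu = 10/31 = 0.3226

0.3226


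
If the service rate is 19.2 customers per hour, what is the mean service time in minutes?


Mean service time = 60/mu = 60/19.2 = 3.13 minutes

3.13 minutes


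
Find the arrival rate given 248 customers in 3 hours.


lambda = total arrivals / time = 248 / 3 = 82.67 per hour

82.67 per hour


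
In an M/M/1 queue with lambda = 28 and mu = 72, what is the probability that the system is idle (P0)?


P0 = 1 - rho = 1 - 28/72 = 0.6111

0.6111


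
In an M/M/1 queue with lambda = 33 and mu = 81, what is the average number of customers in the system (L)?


rho = 33/81; L = rho/(1-rho) = 0.69

0.69


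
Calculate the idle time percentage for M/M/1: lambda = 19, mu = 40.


Idle fraction = (1 - rho) * 100 = (1 - 19/40) * 100 = 52.5%

52.5%


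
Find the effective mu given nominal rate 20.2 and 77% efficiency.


Effective rate = mu * efficiency = 20.2 * 0.77 = 15.55 per hour

15.55 per hour


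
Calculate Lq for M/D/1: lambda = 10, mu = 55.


M/D/1: Lq = rho^2 / (2*(1-rho)) where rho = 10/55; Lq = 0.02

0.02


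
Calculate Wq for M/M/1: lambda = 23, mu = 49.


rho = 23/49; Wq = rho/(mu - lambda) = 0.0181 hours

0.0181 hours


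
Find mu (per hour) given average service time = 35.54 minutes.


mu = 60 / avg_service_time = 60 / 35.54 = 1.69 per hour

1.69 per hour


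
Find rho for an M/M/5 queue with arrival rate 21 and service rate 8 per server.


rho = lambda/(c*mu) = 21/(5*8) = 0.525

0.525


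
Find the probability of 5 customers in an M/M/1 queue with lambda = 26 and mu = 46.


rho = 26/46; P(n) = (1-rho)*rho^n = (1-26/46)*(26/46)^5 = 0.0251

0.0251


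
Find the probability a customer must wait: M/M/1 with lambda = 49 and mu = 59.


P(wait) = rho = lambda/mu = 49/59 = 0.8305

0.8305


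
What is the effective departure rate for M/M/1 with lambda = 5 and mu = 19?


For a stable queue (lambda < mu), throughput = lambda = 5 per hour

5 per hour


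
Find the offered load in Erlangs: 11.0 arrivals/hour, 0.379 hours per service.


Offered load a = lambda * E[S] = 11.0 * 0.379 = 4.17 Erlangs

4.17 Erlangs


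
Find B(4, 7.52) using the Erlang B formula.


B(N,A) = (A^N/N!) / sum(A^k/k!, k=0..N) with N=4, A=7.52 = 0.5531

0.5531


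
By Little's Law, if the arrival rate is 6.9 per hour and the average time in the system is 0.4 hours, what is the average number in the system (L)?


L = lambda * W = 6.9 * 0.4 = 2.76

2.76


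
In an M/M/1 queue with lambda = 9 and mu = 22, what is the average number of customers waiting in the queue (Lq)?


rho = 9/22; Lq = rho^2/(1-rho) = 0.28

0.28


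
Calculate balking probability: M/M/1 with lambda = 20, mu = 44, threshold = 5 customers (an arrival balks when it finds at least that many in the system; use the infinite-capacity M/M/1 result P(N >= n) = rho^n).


P(N >= 5) = rho^5 = (20/44)^5 = 0.0194

0.0194


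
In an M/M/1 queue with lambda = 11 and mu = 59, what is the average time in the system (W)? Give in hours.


W = 1/(mu - lambda) = 1/(59 - 11) = 0.0208 hours

0.0208 hours


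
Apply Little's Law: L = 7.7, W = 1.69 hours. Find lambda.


lambda = L / W = 7.7 / 1.69 = 4.56 per hour

4.56 per hour


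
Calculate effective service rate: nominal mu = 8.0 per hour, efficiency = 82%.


Effective rate = mu * efficiency = 8.0 * 0.82 = 6.56 per hour

6.56 per hour


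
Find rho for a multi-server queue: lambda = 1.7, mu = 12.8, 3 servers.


rho = lambda / (c * mu) = 1.7 / (3 * 12.8) = 0.0443

0.0443


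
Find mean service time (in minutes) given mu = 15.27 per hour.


Mean service time = 60/mu = 60/15.27 = 3.93 minutes

3.93 minutes


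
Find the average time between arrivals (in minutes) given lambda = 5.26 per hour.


Mean interarrival time = 60/lambda = 60/5.26 = 11.41 minutes

11.41 minutes


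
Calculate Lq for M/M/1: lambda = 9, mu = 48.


rho = 9/48; Lq = rho^2/(1-rho) = 0.04

0.04


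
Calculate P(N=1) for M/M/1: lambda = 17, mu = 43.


rho = 17/43; P(n) = (1-rho)*rho^n = (1-17/43)*(17/43)^1 = 0.239

0.239


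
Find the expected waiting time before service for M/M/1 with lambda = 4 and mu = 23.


rho = 4/23; Wq = rho/(mu - lambda) = 0.0092 hours

0.0092 hours


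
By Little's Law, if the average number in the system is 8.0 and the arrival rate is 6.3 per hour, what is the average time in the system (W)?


W = L / lambda = 8.0 / 6.3 = 1.2698 hours

1.2698 hours


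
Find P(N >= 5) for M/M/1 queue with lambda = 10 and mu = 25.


P(N >= 5) = rho^5 = (10/25)^5 = 0.0102

0.0102


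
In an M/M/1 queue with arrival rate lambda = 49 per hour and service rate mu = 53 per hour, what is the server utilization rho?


rho = lambda/mu = 49/53 = 0.9245

0.9245


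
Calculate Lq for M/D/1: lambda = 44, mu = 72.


M/D/1: Lq = rho^2 / (2*(1-rho)) where rho = 44/72; Lq = 0.48

0.48


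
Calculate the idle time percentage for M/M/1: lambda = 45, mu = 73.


Idle fraction = (1 - rho) * 100 = (1 - 45/73) * 100 = 38.4%

38.4%


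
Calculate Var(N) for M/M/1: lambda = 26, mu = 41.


rho = 26/41; Var(N) = rho/(1-rho)^2 = 4.74

4.74


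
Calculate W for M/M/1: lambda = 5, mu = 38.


W = 1/(mu - lambda) = 1/(38 - 5) = 0.0303 hours

0.0303 hours


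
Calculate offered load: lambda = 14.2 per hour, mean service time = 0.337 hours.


Offered load a = lambda * E[S] = 14.2 * 0.337 = 4.79 Erlangs

4.79 Erlangs


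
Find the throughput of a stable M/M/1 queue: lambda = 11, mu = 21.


For a stable queue (lambda < mu), throughput = lambda = 11 per hour

11 per hour


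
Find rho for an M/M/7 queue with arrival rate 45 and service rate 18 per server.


rho = lambda/(c*mu) = 45/(7*18) = 0.3571

0.3571


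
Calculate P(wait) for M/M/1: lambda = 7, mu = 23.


P(wait) = rho = lambda/mu = 7/23 = 0.3043

0.3043


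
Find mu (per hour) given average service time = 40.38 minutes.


mu = 60 / avg_service_time = 60 / 40.38 = 1.49 per hour

1.49 per hour


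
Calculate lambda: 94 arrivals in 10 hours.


lambda = total arrivals / time = 94 / 10 = 9.4 per hour

9.4 per hour


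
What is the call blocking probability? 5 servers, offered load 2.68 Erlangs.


B(N,A) = (A^N/N!) / sum(A^k/k!, k=0..N) with N=5, A=2.68 = 0.0836

0.0836


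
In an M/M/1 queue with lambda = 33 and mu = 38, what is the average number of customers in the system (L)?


rho = 33/38; L = rho/(1-rho) = 6.6

6.6


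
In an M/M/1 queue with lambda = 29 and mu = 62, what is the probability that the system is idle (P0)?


P0 = 1 - rho = 1 - 29/62 = 0.5323

0.5323


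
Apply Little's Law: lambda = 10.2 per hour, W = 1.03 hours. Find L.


L = lambda * W = 10.2 * 1.03 = 10.51

10.51


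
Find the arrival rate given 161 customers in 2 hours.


lambda = total arrivals / time = 161 / 2 = 80.5 per hour

80.5 per hour


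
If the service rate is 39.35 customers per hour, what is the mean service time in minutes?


Mean service time = 60/mu = 60/39.35 = 1.52 minutes

1.52 minutes


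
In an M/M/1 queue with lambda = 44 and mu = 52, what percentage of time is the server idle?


Idle fraction = (1 - rho) * 100 = (1 - 44/52) * 100 = 15.4%

15.4%


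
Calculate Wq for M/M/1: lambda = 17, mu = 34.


rho = 17/34; Wq = rho/(mu - lambda) = 0.0294 hours

0.0294 hours


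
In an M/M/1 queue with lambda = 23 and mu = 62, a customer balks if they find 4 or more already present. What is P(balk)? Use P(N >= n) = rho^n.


P(N >= 4) = rho^4 = (23/62)^4 = 0.0189

0.0189


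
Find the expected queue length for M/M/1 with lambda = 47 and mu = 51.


rho = 47/51; Lq = rho^2/(1-rho) = 10.83

10.83


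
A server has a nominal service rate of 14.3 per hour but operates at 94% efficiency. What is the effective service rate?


Effective rate = mu * efficiency = 14.3 * 0.94 = 13.44 per hour

13.44 per hour


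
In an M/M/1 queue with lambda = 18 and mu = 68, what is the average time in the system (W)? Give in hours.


W = 1/(mu - lambda) = 1/(68 - 18) = 0.02 hours

0.02 hours


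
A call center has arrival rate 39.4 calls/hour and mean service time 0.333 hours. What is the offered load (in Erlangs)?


Offered load a = lambda * E[S] = 39.4 * 0.333 = 13.12 Erlangs

13.12 Erlangs


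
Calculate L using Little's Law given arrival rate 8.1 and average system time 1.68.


L = lambda * W = 8.1 * 1.68 = 13.61

13.61


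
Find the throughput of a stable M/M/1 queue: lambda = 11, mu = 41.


For a stable queue (lambda < mu), throughput = lambda = 11 per hour

11 per hour


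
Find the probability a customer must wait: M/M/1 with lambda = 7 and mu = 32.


P(wait) = rho = lambda/mu = 7/32 = 0.2188

0.2188


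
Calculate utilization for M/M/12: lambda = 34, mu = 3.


rho = lambda/(c*mu) = 34/(12*3) = 0.9444

0.9444


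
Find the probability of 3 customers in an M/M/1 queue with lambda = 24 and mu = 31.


rho = 24/31; P(n) = (1-rho)*rho^n = (1-24/31)*(24/31)^3 = 0.1048

0.1048


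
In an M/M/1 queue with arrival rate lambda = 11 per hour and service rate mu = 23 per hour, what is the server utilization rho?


rho = lambda/mu = 11/23 = 0.4783

0.4783


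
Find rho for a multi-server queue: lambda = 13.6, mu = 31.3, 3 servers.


rho = lambda / (c * mu) = 13.6 / (3 * 31.3) = 0.1448

0.1448


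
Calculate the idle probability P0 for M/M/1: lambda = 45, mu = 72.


P0 = 1 - rho = 1 - 45/72 = 0.375

0.375


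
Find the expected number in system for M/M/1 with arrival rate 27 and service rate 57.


rho = 27/57; L = rho/(1-rho) = 0.9

0.9


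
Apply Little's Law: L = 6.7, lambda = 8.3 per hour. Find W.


W = L / lambda = 6.7 / 8.3 = 0.8072 hours

0.8072 hours


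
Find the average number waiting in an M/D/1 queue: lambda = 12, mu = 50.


M/D/1: Lq = rho^2 / (2*(1-rho)) where rho = 12/50; Lq = 0.04

0.04


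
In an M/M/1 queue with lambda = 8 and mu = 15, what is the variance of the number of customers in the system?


rho = 8/15; Var(N) = rho/(1-rho)^2 = 2.45

2.45


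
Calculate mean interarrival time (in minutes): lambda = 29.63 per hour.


Mean interarrival time = 60/lambda = 60/29.63 = 2.02 minutes

2.02 minutes


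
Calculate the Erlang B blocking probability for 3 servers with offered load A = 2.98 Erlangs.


B(N,A) = (A^N/N!) / sum(A^k/k!, k=0..N) with N=3, A=2.98 = 0.3438

0.3438


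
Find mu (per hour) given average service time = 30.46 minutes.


mu = 60 / avg_service_time = 60 / 30.46 = 1.97 per hour

1.97 per hour


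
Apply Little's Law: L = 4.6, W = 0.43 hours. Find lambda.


lambda = L / W = 4.6 / 0.43 = 10.7 per hour

10.7 per hour


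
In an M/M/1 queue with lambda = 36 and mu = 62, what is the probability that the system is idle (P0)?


P0 = 1 - rho = 1 - 36/62 = 0.4194

0.4194


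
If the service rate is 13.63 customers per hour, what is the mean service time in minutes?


Mean service time = 60/mu = 60/13.63 = 4.4 minutes

4.4 minutes


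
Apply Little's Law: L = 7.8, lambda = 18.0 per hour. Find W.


W = L / lambda = 7.8 / 18.0 = 0.4333 hours

0.4333 hours


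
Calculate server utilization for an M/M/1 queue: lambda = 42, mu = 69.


rho = lambda/mu = 42/69 = 0.6087

0.6087


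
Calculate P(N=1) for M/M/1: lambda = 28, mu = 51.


rho = 28/51; P(n) = (1-rho)*rho^n = (1-28/51)*(28/51)^1 = 0.2476

0.2476


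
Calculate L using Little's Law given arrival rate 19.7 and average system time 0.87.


L = lambda * W = 19.7 * 0.87 = 17.14

17.14


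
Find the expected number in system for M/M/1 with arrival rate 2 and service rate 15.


rho = 2/15; L = rho/(1-rho) = 0.15

0.15


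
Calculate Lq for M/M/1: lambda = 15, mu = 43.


rho = 15/43; Lq = rho^2/(1-rho) = 0.19

0.19


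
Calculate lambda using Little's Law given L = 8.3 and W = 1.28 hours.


lambda = L / W = 8.3 / 1.28 = 6.48 per hour

6.48 per hour


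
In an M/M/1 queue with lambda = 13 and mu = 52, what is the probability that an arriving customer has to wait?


P(wait) = rho = lambda/mu = 13/52 = 0.25

0.25


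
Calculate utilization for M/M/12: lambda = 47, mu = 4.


rho = lambda/(c*mu) = 47/(12*4) = 0.9792

0.9792


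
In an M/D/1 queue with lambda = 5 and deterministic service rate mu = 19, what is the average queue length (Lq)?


M/D/1: Lq = rho^2 / (2*(1-rho)) where rho = 5/19; Lq = 0.05

0.05


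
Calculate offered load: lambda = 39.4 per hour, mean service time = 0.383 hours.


Offered load a = lambda * E[S] = 39.4 * 0.383 = 15.09 Erlangs

15.09 Erlangs


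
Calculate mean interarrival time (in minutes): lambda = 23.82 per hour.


Mean interarrival time = 60/lambda = 60/23.82 = 2.52 minutes

2.52 minutes


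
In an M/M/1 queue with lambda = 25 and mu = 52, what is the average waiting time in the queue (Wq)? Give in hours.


rho = 25/52; Wq = rho/(mu - lambda) = 0.0178 hours

0.0178 hours


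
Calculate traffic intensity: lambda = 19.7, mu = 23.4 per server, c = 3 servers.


rho = lambda / (c * mu) = 19.7 / (3 * 23.4) = 0.2806

0.2806


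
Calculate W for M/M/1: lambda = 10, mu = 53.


W = 1/(mu - lambda) = 1/(53 - 10) = 0.0233 hours

0.0233 hours


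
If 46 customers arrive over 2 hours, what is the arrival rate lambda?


lambda = total arrivals / time = 46 / 2 = 23.0 per hour

23.0 per hour


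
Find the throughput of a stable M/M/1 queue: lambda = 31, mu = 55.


For a stable queue (lambda < mu), throughput = lambda = 31 per hour

31 per hour


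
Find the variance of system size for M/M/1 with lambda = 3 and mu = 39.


rho = 3/39; Var(N) = rho/(1-rho)^2 = 0.09

0.09


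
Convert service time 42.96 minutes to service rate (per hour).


mu = 60 / avg_service_time = 60 / 42.96 = 1.4 per hour

1.4 per hour


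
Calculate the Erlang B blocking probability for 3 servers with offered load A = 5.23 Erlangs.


B(N,A) = (A^N/N!) / sum(A^k/k!, k=0..N) with N=3, A=5.23 = 0.545

0.545


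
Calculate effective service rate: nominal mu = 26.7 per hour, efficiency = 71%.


Effective rate = mu * efficiency = 26.7 * 0.71 = 18.96 per hour

18.96 per hour


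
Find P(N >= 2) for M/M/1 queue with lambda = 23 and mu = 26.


P(N >= 2) = rho^2 = (23/26)^2 = 0.7825

0.7825


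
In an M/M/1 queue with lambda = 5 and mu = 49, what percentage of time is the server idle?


Idle fraction = (1 - rho) * 100 = (1 - 5/49) * 100 = 89.8%

89.8%


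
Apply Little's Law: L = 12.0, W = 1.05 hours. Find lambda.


lambda = L / W = 12.0 / 1.05 = 11.43 per hour

11.43 per hour


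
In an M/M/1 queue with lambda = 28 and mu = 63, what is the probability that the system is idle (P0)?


P0 = 1 - rho = 1 - 28/63 = 0.5556

0.5556


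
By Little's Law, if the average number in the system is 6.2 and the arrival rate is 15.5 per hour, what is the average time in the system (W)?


W = L / lambda = 6.2 / 15.5 = 0.4 hours

0.4 hours


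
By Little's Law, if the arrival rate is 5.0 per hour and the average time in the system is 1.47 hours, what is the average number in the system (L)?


L = lambda * W = 5.0 * 1.47 = 7.35

7.35


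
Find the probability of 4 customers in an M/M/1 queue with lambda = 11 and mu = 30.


rho = 11/30; P(n) = (1-rho)*rho^n = (1-11/30)*(11/30)^4 = 0.0114

0.0114


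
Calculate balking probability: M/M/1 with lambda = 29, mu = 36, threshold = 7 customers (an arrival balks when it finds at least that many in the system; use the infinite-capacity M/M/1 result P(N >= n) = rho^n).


P(N >= 7) = rho^7 = (29/36)^7 = 0.2201

0.2201


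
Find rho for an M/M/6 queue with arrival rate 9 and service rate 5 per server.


rho = lambda/(c*mu) = 9/(6*5) = 0.3

0.3


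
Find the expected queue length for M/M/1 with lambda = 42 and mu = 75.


rho = 42/75; Lq = rho^2/(1-rho) = 0.71

0.71


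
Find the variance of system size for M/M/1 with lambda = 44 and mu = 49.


rho = 44/49; Var(N) = rho/(1-rho)^2 = 86.24

86.24


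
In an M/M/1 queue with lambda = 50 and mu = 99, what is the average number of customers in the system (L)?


rho = 50/99; L = rho/(1-rho) = 1.02

1.02


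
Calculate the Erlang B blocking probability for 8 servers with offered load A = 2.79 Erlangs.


B(N,A) = (A^N/N!) / sum(A^k/k!, k=0..N) with N=8, A=2.79 = 0.0056

0.0056


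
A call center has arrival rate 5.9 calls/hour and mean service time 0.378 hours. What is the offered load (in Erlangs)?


Offered load a = lambda * E[S] = 5.9 * 0.378 = 2.23 Erlangs

2.23 Erlangs


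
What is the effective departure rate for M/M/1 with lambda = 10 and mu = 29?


For a stable queue (lambda < mu), throughput = lambda = 10 per hour

10 per hour


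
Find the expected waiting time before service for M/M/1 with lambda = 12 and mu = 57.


rho = 12/57; Wq = rho/(mu - lambda) = 0.0047 hours

0.0047 hours


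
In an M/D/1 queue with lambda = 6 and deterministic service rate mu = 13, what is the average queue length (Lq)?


M/D/1: Lq = rho^2 / (2*(1-rho)) where rho = 6/13; Lq = 0.2

0.2


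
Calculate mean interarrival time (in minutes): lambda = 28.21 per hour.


Mean interarrival time = 60/lambda = 60/28.21 = 2.13 minutes

2.13 minutes


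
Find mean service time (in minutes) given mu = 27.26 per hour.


Mean service time = 60/mu = 60/27.26 = 2.2 minutes

2.2 minutes


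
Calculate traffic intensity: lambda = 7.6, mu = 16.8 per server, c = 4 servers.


rho = lambda / (c * mu) = 7.6 / (4 * 16.8) = 0.1131

0.1131


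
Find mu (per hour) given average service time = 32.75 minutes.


mu = 60 / avg_service_time = 60 / 32.75 = 1.83 per hour

1.83 per hour


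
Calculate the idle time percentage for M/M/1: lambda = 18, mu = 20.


Idle fraction = (1 - rho) * 100 = (1 - 18/20) * 100 = 10.0%

10.0%


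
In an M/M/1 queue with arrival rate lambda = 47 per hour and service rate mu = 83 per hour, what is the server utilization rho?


rho = lambda/mu = 47/83 = 0.5663

0.5663


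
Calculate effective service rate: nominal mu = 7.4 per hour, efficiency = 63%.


Effective rate = mu * efficiency = 7.4 * 0.63 = 4.66 per hour

4.66 per hour


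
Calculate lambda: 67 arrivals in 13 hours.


lambda = total arrivals / time = 67 / 13 = 5.15 per hour

5.15 per hour


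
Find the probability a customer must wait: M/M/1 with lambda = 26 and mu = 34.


P(wait) = rho = lambda/mu = 26/34 = 0.7647

0.7647


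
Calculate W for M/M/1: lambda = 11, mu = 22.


W = 1/(mu - lambda) = 1/(22 - 11) = 0.0909 hours

0.0909 hours
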